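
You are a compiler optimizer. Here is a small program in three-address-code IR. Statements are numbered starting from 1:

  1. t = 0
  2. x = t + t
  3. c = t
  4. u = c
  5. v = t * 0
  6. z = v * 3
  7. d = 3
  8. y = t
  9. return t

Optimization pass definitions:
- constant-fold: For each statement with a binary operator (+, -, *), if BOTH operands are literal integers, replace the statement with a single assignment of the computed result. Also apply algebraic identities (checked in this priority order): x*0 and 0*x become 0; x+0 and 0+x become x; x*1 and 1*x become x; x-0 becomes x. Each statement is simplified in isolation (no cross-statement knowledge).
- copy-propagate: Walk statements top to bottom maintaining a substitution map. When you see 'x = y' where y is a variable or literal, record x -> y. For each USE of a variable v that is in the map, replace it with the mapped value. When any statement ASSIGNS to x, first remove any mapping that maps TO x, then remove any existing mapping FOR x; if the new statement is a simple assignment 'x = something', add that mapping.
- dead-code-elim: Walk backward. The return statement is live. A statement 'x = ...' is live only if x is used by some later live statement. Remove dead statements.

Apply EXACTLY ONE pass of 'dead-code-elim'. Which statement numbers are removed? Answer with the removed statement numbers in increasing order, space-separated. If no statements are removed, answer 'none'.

Answer: 2 3 4 5 6 7 8

Derivation:
Backward liveness scan:
Stmt 1 't = 0': KEEP (t is live); live-in = []
Stmt 2 'x = t + t': DEAD (x not in live set ['t'])
Stmt 3 'c = t': DEAD (c not in live set ['t'])
Stmt 4 'u = c': DEAD (u not in live set ['t'])
Stmt 5 'v = t * 0': DEAD (v not in live set ['t'])
Stmt 6 'z = v * 3': DEAD (z not in live set ['t'])
Stmt 7 'd = 3': DEAD (d not in live set ['t'])
Stmt 8 'y = t': DEAD (y not in live set ['t'])
Stmt 9 'return t': KEEP (return); live-in = ['t']
Removed statement numbers: [2, 3, 4, 5, 6, 7, 8]
Surviving IR:
  t = 0
  return t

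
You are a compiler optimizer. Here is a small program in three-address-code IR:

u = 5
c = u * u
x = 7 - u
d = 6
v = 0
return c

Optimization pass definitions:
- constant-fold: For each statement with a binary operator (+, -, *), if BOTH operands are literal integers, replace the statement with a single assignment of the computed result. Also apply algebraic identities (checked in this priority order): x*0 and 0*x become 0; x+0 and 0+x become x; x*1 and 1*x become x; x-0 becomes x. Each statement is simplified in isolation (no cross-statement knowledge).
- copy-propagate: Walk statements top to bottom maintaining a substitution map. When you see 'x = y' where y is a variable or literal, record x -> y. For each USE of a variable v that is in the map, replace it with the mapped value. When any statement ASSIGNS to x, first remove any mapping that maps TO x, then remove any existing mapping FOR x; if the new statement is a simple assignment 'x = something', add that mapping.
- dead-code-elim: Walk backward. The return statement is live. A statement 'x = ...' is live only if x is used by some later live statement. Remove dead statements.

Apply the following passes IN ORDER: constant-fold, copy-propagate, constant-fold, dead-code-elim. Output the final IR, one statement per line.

Initial IR:
  u = 5
  c = u * u
  x = 7 - u
  d = 6
  v = 0
  return c
After constant-fold (6 stmts):
  u = 5
  c = u * u
  x = 7 - u
  d = 6
  v = 0
  return c
After copy-propagate (6 stmts):
  u = 5
  c = 5 * 5
  x = 7 - 5
  d = 6
  v = 0
  return c
After constant-fold (6 stmts):
  u = 5
  c = 25
  x = 2
  d = 6
  v = 0
  return c
After dead-code-elim (2 stmts):
  c = 25
  return c

Answer: c = 25
return c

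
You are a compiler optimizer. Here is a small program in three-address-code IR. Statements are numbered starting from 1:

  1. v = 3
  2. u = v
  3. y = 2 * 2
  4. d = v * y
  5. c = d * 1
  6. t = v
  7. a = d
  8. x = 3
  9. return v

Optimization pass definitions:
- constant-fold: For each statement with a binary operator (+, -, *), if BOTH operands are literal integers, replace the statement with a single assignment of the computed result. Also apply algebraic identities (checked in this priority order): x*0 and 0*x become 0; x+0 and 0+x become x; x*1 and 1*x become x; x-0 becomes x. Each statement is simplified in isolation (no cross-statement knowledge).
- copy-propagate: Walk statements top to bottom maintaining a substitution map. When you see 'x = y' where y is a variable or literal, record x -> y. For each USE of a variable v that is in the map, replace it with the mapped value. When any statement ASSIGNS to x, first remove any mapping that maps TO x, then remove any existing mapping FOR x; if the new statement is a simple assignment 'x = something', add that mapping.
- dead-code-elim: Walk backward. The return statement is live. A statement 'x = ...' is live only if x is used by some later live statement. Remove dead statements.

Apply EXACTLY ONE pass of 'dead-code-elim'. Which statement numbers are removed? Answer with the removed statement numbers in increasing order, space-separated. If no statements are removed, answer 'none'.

Answer: 2 3 4 5 6 7 8

Derivation:
Backward liveness scan:
Stmt 1 'v = 3': KEEP (v is live); live-in = []
Stmt 2 'u = v': DEAD (u not in live set ['v'])
Stmt 3 'y = 2 * 2': DEAD (y not in live set ['v'])
Stmt 4 'd = v * y': DEAD (d not in live set ['v'])
Stmt 5 'c = d * 1': DEAD (c not in live set ['v'])
Stmt 6 't = v': DEAD (t not in live set ['v'])
Stmt 7 'a = d': DEAD (a not in live set ['v'])
Stmt 8 'x = 3': DEAD (x not in live set ['v'])
Stmt 9 'return v': KEEP (return); live-in = ['v']
Removed statement numbers: [2, 3, 4, 5, 6, 7, 8]
Surviving IR:
  v = 3
  return v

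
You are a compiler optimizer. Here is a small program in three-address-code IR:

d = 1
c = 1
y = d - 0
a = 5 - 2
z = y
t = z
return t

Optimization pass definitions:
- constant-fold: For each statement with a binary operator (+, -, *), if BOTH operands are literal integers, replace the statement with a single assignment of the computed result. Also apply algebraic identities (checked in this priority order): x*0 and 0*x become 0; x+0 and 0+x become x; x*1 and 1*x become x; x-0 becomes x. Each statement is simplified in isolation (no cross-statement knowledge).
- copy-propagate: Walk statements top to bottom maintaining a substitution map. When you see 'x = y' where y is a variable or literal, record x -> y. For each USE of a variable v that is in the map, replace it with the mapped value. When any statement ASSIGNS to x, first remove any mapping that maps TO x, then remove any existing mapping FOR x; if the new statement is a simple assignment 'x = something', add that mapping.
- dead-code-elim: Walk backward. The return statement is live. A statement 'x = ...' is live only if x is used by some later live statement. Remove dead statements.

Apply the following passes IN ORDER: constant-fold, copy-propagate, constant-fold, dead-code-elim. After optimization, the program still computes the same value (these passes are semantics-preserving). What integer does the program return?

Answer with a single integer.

Answer: 1

Derivation:
Initial IR:
  d = 1
  c = 1
  y = d - 0
  a = 5 - 2
  z = y
  t = z
  return t
After constant-fold (7 stmts):
  d = 1
  c = 1
  y = d
  a = 3
  z = y
  t = z
  return t
After copy-propagate (7 stmts):
  d = 1
  c = 1
  y = 1
  a = 3
  z = 1
  t = 1
  return 1
After constant-fold (7 stmts):
  d = 1
  c = 1
  y = 1
  a = 3
  z = 1
  t = 1
  return 1
After dead-code-elim (1 stmts):
  return 1
Evaluate:
  d = 1  =>  d = 1
  c = 1  =>  c = 1
  y = d - 0  =>  y = 1
  a = 5 - 2  =>  a = 3
  z = y  =>  z = 1
  t = z  =>  t = 1
  return t = 1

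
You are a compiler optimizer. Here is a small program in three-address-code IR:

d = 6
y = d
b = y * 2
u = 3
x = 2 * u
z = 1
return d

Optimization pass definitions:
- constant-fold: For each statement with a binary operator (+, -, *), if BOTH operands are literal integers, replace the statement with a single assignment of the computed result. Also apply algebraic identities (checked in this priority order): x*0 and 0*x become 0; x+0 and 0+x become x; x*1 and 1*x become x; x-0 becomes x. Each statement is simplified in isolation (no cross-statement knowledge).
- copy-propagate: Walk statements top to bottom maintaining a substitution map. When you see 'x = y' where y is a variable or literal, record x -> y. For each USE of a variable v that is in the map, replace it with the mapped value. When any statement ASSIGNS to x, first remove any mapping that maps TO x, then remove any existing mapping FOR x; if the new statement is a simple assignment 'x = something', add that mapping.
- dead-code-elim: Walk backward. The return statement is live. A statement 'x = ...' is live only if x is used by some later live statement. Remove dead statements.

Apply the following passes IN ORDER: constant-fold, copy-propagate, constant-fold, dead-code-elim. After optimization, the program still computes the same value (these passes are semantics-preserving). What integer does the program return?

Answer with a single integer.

Answer: 6

Derivation:
Initial IR:
  d = 6
  y = d
  b = y * 2
  u = 3
  x = 2 * u
  z = 1
  return d
After constant-fold (7 stmts):
  d = 6
  y = d
  b = y * 2
  u = 3
  x = 2 * u
  z = 1
  return d
After copy-propagate (7 stmts):
  d = 6
  y = 6
  b = 6 * 2
  u = 3
  x = 2 * 3
  z = 1
  return 6
After constant-fold (7 stmts):
  d = 6
  y = 6
  b = 12
  u = 3
  x = 6
  z = 1
  return 6
After dead-code-elim (1 stmts):
  return 6
Evaluate:
  d = 6  =>  d = 6
  y = d  =>  y = 6
  b = y * 2  =>  b = 12
  u = 3  =>  u = 3
  x = 2 * u  =>  x = 6
  z = 1  =>  z = 1
  return d = 6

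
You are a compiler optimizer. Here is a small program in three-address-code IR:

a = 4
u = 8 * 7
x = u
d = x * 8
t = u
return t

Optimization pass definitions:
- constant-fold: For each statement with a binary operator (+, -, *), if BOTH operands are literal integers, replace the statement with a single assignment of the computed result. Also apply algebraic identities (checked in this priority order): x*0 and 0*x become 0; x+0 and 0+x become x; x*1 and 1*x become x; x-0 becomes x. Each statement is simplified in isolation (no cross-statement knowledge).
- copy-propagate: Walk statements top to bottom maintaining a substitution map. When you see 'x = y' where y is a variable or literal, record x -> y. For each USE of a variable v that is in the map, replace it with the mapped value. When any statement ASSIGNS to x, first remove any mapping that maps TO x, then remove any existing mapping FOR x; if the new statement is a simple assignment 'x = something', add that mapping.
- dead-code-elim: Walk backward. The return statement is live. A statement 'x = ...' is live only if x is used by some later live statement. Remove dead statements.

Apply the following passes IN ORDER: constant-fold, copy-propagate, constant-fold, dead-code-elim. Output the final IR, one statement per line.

Initial IR:
  a = 4
  u = 8 * 7
  x = u
  d = x * 8
  t = u
  return t
After constant-fold (6 stmts):
  a = 4
  u = 56
  x = u
  d = x * 8
  t = u
  return t
After copy-propagate (6 stmts):
  a = 4
  u = 56
  x = 56
  d = 56 * 8
  t = 56
  return 56
After constant-fold (6 stmts):
  a = 4
  u = 56
  x = 56
  d = 448
  t = 56
  return 56
After dead-code-elim (1 stmts):
  return 56

Answer: return 56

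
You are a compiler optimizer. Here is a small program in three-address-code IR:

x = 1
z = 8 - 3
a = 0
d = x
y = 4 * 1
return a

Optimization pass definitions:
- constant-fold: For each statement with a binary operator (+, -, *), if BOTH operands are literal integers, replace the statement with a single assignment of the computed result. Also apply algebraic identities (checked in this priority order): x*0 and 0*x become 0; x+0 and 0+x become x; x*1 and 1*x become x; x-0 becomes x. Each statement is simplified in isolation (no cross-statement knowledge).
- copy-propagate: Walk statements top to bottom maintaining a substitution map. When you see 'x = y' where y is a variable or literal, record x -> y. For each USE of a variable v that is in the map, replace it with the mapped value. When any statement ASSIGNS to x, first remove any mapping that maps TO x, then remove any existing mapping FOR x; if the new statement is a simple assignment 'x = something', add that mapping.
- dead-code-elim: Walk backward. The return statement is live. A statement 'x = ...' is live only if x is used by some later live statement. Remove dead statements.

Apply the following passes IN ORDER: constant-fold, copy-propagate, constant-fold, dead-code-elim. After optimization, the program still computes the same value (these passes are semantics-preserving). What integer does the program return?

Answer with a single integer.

Initial IR:
  x = 1
  z = 8 - 3
  a = 0
  d = x
  y = 4 * 1
  return a
After constant-fold (6 stmts):
  x = 1
  z = 5
  a = 0
  d = x
  y = 4
  return a
After copy-propagate (6 stmts):
  x = 1
  z = 5
  a = 0
  d = 1
  y = 4
  return 0
After constant-fold (6 stmts):
  x = 1
  z = 5
  a = 0
  d = 1
  y = 4
  return 0
After dead-code-elim (1 stmts):
  return 0
Evaluate:
  x = 1  =>  x = 1
  z = 8 - 3  =>  z = 5
  a = 0  =>  a = 0
  d = x  =>  d = 1
  y = 4 * 1  =>  y = 4
  return a = 0

Answer: 0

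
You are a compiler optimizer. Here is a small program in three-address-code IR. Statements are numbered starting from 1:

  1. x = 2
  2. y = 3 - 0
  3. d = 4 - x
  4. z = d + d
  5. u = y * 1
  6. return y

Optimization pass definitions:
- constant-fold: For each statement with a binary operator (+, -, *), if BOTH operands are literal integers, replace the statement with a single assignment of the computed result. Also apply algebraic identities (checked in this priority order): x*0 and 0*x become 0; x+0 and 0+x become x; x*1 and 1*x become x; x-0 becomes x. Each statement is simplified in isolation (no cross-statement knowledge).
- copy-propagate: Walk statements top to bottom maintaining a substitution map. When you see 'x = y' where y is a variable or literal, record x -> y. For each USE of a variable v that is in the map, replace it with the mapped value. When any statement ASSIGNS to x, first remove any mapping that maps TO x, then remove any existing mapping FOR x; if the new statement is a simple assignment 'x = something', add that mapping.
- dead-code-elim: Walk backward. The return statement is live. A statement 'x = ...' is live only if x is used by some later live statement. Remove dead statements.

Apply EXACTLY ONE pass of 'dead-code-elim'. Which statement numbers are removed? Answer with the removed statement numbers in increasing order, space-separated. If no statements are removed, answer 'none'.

Answer: 1 3 4 5

Derivation:
Backward liveness scan:
Stmt 1 'x = 2': DEAD (x not in live set [])
Stmt 2 'y = 3 - 0': KEEP (y is live); live-in = []
Stmt 3 'd = 4 - x': DEAD (d not in live set ['y'])
Stmt 4 'z = d + d': DEAD (z not in live set ['y'])
Stmt 5 'u = y * 1': DEAD (u not in live set ['y'])
Stmt 6 'return y': KEEP (return); live-in = ['y']
Removed statement numbers: [1, 3, 4, 5]
Surviving IR:
  y = 3 - 0
  return y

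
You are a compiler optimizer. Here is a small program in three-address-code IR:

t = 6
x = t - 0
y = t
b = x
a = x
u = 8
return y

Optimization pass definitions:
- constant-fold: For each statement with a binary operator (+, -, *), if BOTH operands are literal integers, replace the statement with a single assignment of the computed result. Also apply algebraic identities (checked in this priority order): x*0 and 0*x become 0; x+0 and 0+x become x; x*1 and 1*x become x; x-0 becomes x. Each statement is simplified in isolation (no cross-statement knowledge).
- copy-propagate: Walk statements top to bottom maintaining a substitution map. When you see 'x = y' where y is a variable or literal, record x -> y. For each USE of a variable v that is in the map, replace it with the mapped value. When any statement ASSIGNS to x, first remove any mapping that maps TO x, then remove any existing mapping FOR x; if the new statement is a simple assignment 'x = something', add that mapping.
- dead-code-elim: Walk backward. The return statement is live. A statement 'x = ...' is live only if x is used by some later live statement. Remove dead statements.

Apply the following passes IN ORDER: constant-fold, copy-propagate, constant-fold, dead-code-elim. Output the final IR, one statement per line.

Answer: return 6

Derivation:
Initial IR:
  t = 6
  x = t - 0
  y = t
  b = x
  a = x
  u = 8
  return y
After constant-fold (7 stmts):
  t = 6
  x = t
  y = t
  b = x
  a = x
  u = 8
  return y
After copy-propagate (7 stmts):
  t = 6
  x = 6
  y = 6
  b = 6
  a = 6
  u = 8
  return 6
After constant-fold (7 stmts):
  t = 6
  x = 6
  y = 6
  b = 6
  a = 6
  u = 8
  return 6
After dead-code-elim (1 stmts):
  return 6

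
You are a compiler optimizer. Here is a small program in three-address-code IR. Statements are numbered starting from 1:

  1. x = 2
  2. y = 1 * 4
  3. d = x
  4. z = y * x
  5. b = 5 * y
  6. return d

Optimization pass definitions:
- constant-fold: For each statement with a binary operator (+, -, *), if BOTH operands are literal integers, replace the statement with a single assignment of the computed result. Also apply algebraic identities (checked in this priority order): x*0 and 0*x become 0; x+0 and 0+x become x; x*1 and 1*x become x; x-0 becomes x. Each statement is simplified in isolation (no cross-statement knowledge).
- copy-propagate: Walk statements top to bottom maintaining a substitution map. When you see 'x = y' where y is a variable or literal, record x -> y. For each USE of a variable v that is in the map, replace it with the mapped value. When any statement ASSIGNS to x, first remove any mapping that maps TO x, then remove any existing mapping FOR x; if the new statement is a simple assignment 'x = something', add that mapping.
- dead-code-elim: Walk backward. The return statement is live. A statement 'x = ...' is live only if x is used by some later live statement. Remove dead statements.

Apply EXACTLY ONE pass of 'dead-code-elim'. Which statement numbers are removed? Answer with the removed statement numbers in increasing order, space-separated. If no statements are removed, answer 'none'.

Answer: 2 4 5

Derivation:
Backward liveness scan:
Stmt 1 'x = 2': KEEP (x is live); live-in = []
Stmt 2 'y = 1 * 4': DEAD (y not in live set ['x'])
Stmt 3 'd = x': KEEP (d is live); live-in = ['x']
Stmt 4 'z = y * x': DEAD (z not in live set ['d'])
Stmt 5 'b = 5 * y': DEAD (b not in live set ['d'])
Stmt 6 'return d': KEEP (return); live-in = ['d']
Removed statement numbers: [2, 4, 5]
Surviving IR:
  x = 2
  d = x
  return d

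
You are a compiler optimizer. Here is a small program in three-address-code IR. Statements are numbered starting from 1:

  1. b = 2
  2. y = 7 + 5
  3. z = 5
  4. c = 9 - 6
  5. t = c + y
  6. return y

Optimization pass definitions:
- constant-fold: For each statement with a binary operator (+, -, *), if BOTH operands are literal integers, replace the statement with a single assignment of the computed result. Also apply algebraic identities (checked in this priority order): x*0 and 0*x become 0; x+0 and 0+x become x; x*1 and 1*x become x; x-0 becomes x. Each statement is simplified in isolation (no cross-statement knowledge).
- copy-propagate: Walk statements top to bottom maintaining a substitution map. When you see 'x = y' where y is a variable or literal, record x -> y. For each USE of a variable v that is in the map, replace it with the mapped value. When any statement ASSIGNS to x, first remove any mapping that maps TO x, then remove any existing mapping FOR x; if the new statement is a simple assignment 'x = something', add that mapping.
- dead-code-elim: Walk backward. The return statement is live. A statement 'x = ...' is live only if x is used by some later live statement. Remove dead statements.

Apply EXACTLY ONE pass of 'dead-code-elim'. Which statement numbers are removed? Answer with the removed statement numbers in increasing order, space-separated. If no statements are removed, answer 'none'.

Answer: 1 3 4 5

Derivation:
Backward liveness scan:
Stmt 1 'b = 2': DEAD (b not in live set [])
Stmt 2 'y = 7 + 5': KEEP (y is live); live-in = []
Stmt 3 'z = 5': DEAD (z not in live set ['y'])
Stmt 4 'c = 9 - 6': DEAD (c not in live set ['y'])
Stmt 5 't = c + y': DEAD (t not in live set ['y'])
Stmt 6 'return y': KEEP (return); live-in = ['y']
Removed statement numbers: [1, 3, 4, 5]
Surviving IR:
  y = 7 + 5
  return y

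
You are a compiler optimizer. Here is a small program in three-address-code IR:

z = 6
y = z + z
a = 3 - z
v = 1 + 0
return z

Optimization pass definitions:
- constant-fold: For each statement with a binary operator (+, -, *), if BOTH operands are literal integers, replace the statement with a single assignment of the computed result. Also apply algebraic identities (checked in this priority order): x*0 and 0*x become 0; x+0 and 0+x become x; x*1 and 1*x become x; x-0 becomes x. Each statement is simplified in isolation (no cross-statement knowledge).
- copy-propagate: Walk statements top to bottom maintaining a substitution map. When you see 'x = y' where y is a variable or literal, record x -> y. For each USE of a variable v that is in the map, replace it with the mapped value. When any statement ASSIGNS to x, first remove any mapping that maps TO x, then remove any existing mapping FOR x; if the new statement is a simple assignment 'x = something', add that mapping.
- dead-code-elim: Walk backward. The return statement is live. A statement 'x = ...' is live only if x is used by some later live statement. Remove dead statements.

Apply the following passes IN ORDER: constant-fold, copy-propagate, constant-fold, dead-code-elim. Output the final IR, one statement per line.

Answer: return 6

Derivation:
Initial IR:
  z = 6
  y = z + z
  a = 3 - z
  v = 1 + 0
  return z
After constant-fold (5 stmts):
  z = 6
  y = z + z
  a = 3 - z
  v = 1
  return z
After copy-propagate (5 stmts):
  z = 6
  y = 6 + 6
  a = 3 - 6
  v = 1
  return 6
After constant-fold (5 stmts):
  z = 6
  y = 12
  a = -3
  v = 1
  return 6
After dead-code-elim (1 stmts):
  return 6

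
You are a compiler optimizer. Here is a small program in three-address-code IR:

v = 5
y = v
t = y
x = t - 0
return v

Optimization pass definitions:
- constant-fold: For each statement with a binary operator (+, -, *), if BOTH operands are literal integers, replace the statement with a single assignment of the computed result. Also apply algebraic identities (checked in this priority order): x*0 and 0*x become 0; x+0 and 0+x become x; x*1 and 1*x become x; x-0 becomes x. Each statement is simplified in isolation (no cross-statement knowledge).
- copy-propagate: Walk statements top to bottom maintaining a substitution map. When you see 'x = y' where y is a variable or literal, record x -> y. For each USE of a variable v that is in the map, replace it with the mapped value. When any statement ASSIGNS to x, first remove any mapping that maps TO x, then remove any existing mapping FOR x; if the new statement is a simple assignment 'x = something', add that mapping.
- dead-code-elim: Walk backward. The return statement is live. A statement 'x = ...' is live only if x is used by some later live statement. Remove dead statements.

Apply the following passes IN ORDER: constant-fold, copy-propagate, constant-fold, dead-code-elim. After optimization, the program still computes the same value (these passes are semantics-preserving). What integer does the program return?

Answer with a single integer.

Initial IR:
  v = 5
  y = v
  t = y
  x = t - 0
  return v
After constant-fold (5 stmts):
  v = 5
  y = v
  t = y
  x = t
  return v
After copy-propagate (5 stmts):
  v = 5
  y = 5
  t = 5
  x = 5
  return 5
After constant-fold (5 stmts):
  v = 5
  y = 5
  t = 5
  x = 5
  return 5
After dead-code-elim (1 stmts):
  return 5
Evaluate:
  v = 5  =>  v = 5
  y = v  =>  y = 5
  t = y  =>  t = 5
  x = t - 0  =>  x = 5
  return v = 5

Answer: 5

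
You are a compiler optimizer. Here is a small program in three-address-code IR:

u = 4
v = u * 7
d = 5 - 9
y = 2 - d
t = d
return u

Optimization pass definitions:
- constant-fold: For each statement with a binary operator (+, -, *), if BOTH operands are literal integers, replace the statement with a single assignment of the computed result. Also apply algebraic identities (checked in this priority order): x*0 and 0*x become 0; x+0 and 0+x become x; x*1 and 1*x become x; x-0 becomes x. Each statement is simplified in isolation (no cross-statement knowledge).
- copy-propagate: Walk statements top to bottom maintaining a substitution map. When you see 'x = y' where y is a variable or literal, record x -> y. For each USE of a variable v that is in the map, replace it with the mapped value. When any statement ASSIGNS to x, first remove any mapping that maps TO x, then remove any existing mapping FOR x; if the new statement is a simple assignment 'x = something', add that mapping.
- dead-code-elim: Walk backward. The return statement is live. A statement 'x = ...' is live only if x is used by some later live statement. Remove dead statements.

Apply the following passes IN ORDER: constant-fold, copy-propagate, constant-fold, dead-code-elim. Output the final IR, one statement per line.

Answer: return 4

Derivation:
Initial IR:
  u = 4
  v = u * 7
  d = 5 - 9
  y = 2 - d
  t = d
  return u
After constant-fold (6 stmts):
  u = 4
  v = u * 7
  d = -4
  y = 2 - d
  t = d
  return u
After copy-propagate (6 stmts):
  u = 4
  v = 4 * 7
  d = -4
  y = 2 - -4
  t = -4
  return 4
After constant-fold (6 stmts):
  u = 4
  v = 28
  d = -4
  y = 6
  t = -4
  return 4
After dead-code-elim (1 stmts):
  return 4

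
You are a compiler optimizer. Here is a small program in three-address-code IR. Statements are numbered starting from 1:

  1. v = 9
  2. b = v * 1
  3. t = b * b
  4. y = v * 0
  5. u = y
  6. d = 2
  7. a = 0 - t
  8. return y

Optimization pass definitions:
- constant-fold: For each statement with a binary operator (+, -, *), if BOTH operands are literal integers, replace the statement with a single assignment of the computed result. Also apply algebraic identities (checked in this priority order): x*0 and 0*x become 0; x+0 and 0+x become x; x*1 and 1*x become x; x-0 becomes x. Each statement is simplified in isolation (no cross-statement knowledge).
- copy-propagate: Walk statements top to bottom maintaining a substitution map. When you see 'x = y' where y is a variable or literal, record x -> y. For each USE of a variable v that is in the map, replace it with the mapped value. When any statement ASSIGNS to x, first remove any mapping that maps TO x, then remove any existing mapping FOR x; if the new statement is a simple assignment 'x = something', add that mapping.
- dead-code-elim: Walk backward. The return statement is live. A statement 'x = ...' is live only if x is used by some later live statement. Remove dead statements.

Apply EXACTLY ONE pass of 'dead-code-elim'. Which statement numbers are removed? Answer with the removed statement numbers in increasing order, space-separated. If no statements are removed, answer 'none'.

Backward liveness scan:
Stmt 1 'v = 9': KEEP (v is live); live-in = []
Stmt 2 'b = v * 1': DEAD (b not in live set ['v'])
Stmt 3 't = b * b': DEAD (t not in live set ['v'])
Stmt 4 'y = v * 0': KEEP (y is live); live-in = ['v']
Stmt 5 'u = y': DEAD (u not in live set ['y'])
Stmt 6 'd = 2': DEAD (d not in live set ['y'])
Stmt 7 'a = 0 - t': DEAD (a not in live set ['y'])
Stmt 8 'return y': KEEP (return); live-in = ['y']
Removed statement numbers: [2, 3, 5, 6, 7]
Surviving IR:
  v = 9
  y = v * 0
  return y

Answer: 2 3 5 6 7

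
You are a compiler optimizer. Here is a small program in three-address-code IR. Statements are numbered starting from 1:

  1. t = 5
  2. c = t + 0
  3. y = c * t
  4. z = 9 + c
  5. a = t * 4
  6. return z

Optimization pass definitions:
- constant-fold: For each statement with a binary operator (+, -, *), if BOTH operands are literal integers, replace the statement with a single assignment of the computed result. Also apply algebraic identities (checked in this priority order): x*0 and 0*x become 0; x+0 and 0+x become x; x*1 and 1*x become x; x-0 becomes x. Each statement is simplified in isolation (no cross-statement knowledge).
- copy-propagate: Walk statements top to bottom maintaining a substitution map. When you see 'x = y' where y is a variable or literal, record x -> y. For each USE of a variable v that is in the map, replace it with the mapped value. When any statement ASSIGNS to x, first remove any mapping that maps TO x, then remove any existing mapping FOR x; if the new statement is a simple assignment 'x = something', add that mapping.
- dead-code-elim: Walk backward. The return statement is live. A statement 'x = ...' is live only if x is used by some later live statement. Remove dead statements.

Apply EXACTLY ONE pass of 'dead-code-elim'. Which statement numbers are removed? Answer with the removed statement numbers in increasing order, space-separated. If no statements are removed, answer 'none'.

Answer: 3 5

Derivation:
Backward liveness scan:
Stmt 1 't = 5': KEEP (t is live); live-in = []
Stmt 2 'c = t + 0': KEEP (c is live); live-in = ['t']
Stmt 3 'y = c * t': DEAD (y not in live set ['c'])
Stmt 4 'z = 9 + c': KEEP (z is live); live-in = ['c']
Stmt 5 'a = t * 4': DEAD (a not in live set ['z'])
Stmt 6 'return z': KEEP (return); live-in = ['z']
Removed statement numbers: [3, 5]
Surviving IR:
  t = 5
  c = t + 0
  z = 9 + c
  return z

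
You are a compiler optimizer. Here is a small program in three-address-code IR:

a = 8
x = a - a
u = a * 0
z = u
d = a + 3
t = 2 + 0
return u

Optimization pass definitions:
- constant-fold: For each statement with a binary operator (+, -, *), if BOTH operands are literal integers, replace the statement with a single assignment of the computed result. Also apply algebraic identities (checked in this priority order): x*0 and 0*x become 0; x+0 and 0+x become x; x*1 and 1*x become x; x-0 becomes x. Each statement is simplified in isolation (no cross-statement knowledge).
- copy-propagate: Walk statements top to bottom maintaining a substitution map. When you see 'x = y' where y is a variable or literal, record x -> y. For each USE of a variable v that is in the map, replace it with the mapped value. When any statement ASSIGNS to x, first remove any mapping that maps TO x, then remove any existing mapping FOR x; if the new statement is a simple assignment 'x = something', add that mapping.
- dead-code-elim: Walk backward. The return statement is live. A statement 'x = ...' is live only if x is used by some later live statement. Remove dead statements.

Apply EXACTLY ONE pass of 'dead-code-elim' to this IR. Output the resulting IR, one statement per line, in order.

Applying dead-code-elim statement-by-statement:
  [7] return u  -> KEEP (return); live=['u']
  [6] t = 2 + 0  -> DEAD (t not live)
  [5] d = a + 3  -> DEAD (d not live)
  [4] z = u  -> DEAD (z not live)
  [3] u = a * 0  -> KEEP; live=['a']
  [2] x = a - a  -> DEAD (x not live)
  [1] a = 8  -> KEEP; live=[]
Result (3 stmts):
  a = 8
  u = a * 0
  return u

Answer: a = 8
u = a * 0
return u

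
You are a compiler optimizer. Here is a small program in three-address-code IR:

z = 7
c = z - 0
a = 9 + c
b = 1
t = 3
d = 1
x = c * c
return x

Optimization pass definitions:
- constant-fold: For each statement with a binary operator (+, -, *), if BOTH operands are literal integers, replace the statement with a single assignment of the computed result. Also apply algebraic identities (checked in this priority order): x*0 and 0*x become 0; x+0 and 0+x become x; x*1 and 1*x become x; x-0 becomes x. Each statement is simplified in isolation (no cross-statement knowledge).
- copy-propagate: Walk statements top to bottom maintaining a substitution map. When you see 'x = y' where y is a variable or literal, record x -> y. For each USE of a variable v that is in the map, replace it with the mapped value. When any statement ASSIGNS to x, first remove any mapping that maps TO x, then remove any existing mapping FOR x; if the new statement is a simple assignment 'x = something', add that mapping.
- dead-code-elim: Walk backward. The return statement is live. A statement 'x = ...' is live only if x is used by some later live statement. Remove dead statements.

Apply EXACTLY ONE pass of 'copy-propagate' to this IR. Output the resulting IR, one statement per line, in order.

Answer: z = 7
c = 7 - 0
a = 9 + c
b = 1
t = 3
d = 1
x = c * c
return x

Derivation:
Applying copy-propagate statement-by-statement:
  [1] z = 7  (unchanged)
  [2] c = z - 0  -> c = 7 - 0
  [3] a = 9 + c  (unchanged)
  [4] b = 1  (unchanged)
  [5] t = 3  (unchanged)
  [6] d = 1  (unchanged)
  [7] x = c * c  (unchanged)
  [8] return x  (unchanged)
Result (8 stmts):
  z = 7
  c = 7 - 0
  a = 9 + c
  b = 1
  t = 3
  d = 1
  x = c * c
  return x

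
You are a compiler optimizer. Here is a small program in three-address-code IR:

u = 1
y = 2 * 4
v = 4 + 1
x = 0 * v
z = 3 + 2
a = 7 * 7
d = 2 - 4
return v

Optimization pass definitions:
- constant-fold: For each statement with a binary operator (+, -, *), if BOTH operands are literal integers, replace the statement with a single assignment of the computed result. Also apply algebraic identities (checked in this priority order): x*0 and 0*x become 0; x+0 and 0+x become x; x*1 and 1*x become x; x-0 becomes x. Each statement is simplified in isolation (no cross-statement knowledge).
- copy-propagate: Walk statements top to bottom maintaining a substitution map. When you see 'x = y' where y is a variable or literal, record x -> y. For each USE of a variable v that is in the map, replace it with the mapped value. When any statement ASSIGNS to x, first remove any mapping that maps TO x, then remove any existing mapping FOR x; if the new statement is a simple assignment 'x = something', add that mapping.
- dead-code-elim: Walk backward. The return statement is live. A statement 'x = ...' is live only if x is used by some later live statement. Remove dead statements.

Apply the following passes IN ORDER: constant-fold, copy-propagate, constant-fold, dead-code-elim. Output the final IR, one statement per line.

Initial IR:
  u = 1
  y = 2 * 4
  v = 4 + 1
  x = 0 * v
  z = 3 + 2
  a = 7 * 7
  d = 2 - 4
  return v
After constant-fold (8 stmts):
  u = 1
  y = 8
  v = 5
  x = 0
  z = 5
  a = 49
  d = -2
  return v
After copy-propagate (8 stmts):
  u = 1
  y = 8
  v = 5
  x = 0
  z = 5
  a = 49
  d = -2
  return 5
After constant-fold (8 stmts):
  u = 1
  y = 8
  v = 5
  x = 0
  z = 5
  a = 49
  d = -2
  return 5
After dead-code-elim (1 stmts):
  return 5

Answer: return 5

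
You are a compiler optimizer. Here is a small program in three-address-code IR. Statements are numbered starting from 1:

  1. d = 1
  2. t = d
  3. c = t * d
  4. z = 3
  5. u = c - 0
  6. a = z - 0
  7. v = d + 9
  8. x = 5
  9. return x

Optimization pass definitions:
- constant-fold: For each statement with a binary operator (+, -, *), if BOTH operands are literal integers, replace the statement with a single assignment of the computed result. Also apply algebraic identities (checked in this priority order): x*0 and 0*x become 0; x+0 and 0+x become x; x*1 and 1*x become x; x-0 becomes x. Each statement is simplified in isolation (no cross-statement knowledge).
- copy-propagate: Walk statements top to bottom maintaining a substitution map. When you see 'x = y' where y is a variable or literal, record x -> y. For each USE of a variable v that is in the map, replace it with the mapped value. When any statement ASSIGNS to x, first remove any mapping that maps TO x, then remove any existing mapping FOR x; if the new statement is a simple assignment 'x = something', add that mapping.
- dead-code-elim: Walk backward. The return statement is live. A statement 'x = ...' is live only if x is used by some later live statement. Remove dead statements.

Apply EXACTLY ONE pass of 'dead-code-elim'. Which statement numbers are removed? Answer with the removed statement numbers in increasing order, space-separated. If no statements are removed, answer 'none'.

Answer: 1 2 3 4 5 6 7

Derivation:
Backward liveness scan:
Stmt 1 'd = 1': DEAD (d not in live set [])
Stmt 2 't = d': DEAD (t not in live set [])
Stmt 3 'c = t * d': DEAD (c not in live set [])
Stmt 4 'z = 3': DEAD (z not in live set [])
Stmt 5 'u = c - 0': DEAD (u not in live set [])
Stmt 6 'a = z - 0': DEAD (a not in live set [])
Stmt 7 'v = d + 9': DEAD (v not in live set [])
Stmt 8 'x = 5': KEEP (x is live); live-in = []
Stmt 9 'return x': KEEP (return); live-in = ['x']
Removed statement numbers: [1, 2, 3, 4, 5, 6, 7]
Surviving IR:
  x = 5
  return x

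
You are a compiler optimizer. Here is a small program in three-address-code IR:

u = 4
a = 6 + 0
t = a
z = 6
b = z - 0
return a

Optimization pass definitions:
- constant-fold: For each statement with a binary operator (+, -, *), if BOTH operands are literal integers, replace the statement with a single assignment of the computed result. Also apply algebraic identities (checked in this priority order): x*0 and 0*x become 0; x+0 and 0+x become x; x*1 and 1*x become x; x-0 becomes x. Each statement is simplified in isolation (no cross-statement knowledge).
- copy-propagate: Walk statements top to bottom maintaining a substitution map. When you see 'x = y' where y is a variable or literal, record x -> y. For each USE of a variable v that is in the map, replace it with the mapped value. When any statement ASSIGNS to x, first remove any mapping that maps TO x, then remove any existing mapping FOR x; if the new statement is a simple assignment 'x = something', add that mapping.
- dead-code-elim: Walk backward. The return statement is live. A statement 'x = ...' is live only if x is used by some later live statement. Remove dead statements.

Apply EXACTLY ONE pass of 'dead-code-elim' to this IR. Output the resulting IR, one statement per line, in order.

Answer: a = 6 + 0
return a

Derivation:
Applying dead-code-elim statement-by-statement:
  [6] return a  -> KEEP (return); live=['a']
  [5] b = z - 0  -> DEAD (b not live)
  [4] z = 6  -> DEAD (z not live)
  [3] t = a  -> DEAD (t not live)
  [2] a = 6 + 0  -> KEEP; live=[]
  [1] u = 4  -> DEAD (u not live)
Result (2 stmts):
  a = 6 + 0
  return a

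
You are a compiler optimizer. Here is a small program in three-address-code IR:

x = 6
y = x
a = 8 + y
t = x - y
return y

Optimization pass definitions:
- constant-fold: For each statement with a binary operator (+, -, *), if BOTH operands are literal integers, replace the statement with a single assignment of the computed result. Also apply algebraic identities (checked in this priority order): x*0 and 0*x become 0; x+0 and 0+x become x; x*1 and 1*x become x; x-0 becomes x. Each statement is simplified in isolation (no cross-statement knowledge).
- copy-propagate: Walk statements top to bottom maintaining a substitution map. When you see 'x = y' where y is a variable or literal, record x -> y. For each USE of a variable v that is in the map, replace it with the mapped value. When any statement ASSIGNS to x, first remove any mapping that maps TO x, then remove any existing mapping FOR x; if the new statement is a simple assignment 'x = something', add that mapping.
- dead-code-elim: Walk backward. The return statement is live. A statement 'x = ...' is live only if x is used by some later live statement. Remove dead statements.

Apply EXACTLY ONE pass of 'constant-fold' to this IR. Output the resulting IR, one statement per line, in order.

Applying constant-fold statement-by-statement:
  [1] x = 6  (unchanged)
  [2] y = x  (unchanged)
  [3] a = 8 + y  (unchanged)
  [4] t = x - y  (unchanged)
  [5] return y  (unchanged)
Result (5 stmts):
  x = 6
  y = x
  a = 8 + y
  t = x - y
  return y

Answer: x = 6
y = x
a = 8 + y
t = x - y
return y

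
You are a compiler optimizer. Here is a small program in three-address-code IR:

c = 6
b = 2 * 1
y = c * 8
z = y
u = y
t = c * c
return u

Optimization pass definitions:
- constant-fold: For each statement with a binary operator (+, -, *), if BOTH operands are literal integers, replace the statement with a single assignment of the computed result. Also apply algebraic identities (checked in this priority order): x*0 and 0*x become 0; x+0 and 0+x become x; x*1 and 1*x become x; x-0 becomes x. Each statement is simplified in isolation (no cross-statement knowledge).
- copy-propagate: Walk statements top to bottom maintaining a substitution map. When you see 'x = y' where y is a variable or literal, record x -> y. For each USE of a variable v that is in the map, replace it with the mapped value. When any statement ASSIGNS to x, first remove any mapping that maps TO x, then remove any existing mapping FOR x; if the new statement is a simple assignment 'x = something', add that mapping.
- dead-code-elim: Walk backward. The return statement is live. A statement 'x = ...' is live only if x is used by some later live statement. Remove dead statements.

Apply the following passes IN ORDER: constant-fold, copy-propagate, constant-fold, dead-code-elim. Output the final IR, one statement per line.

Answer: y = 48
return y

Derivation:
Initial IR:
  c = 6
  b = 2 * 1
  y = c * 8
  z = y
  u = y
  t = c * c
  return u
After constant-fold (7 stmts):
  c = 6
  b = 2
  y = c * 8
  z = y
  u = y
  t = c * c
  return u
After copy-propagate (7 stmts):
  c = 6
  b = 2
  y = 6 * 8
  z = y
  u = y
  t = 6 * 6
  return y
After constant-fold (7 stmts):
  c = 6
  b = 2
  y = 48
  z = y
  u = y
  t = 36
  return y
After dead-code-elim (2 stmts):
  y = 48
  return y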